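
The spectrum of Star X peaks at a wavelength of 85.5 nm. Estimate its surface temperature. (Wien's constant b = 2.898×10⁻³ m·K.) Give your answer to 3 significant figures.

3.39×10^4 K

T = b/λ_max = 2.898×10⁻³ / (85.5×10⁻⁹) = 3.389×10^4 K.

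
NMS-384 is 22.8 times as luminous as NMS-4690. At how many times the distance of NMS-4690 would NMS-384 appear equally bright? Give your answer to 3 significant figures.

4.77

Equal flux requires L_NMS-384/d_NMS-384² = L_NMS-4690/d_NMS-4690², so d_NMS-384/d_NMS-4690 = √(L_NMS-384/L_NMS-4690)
= √(22.8) = 4.775.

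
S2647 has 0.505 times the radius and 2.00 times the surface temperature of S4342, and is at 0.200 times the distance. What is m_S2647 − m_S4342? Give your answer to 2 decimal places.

L_S2647/L_S4342 = (0.505)²(2.00)⁴ = 4.080.
F_S2647/F_S4342 = (L_S2647/L_S4342)/(d_S2647/d_S4342)² = 4.080/0.04000 = 102.0.
m_S2647 − m_S4342 = −2.5 log₁₀(102.0) = -5.02.

-5.02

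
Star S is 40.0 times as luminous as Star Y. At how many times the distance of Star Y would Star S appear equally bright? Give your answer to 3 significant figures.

6.32

Equal flux requires L_S/d_S² = L_Y/d_Y², so d_S/d_Y = √(L_S/L_Y)
= √(40.0) = 6.325.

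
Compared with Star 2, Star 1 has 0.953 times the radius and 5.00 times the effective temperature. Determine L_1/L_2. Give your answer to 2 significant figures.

From the Stefan–Boltzmann law, L ∝ R²T⁴, so
L_1/L_2 = (R_1/R_2)² (T_1/T_2)⁴ = (0.953)² × (5.00)⁴ = 0.9082 × 625.0 = 567.6.

5.7×10^2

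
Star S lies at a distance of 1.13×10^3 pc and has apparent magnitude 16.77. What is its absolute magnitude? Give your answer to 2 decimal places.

6.50

M = m − 5 log₁₀(d/10 pc) = 16.77 − 5 log₁₀(1.13×10^3/10)
  = 16.77 − 5 × 2.053 = 16.77 − 10.27 = 6.50.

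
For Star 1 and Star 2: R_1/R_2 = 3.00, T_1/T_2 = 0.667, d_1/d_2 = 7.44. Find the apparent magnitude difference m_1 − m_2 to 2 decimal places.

3.73

L_1/L_2 = (3.00)²(0.667)⁴ = 1.781.
F_1/F_2 = (L_1/L_2)/(d_1/d_2)² = 1.781/55.35 = 0.03218.
m_1 − m_2 = −2.5 log₁₀(0.03218) = 3.73.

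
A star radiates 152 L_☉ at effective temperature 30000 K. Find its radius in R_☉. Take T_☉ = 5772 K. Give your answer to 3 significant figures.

R/R_☉ = √(L/L_☉) / (T/T_☉)² = √(152) / (5.198)²
       = 12.33 / 27.01 = 0.4564.

0.456 R_☉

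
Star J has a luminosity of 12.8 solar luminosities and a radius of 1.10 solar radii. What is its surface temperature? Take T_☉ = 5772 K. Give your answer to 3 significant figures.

T/T_☉ = (L/L_☉)^(1/4) / (R/R_☉)^(1/2)
T = 5772 × (12.8)^(1/4) / √(1.10) = 5772 × 1.891 / 1.049 = 1.041×10^4 K.

1.04×10^4 K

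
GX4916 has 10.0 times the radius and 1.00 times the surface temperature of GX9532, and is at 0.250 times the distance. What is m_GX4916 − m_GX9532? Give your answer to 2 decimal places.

-8.01

L_GX4916/L_GX9532 = (10.0)²(1.00)⁴ = 100.0.
F_GX4916/F_GX9532 = (L_GX4916/L_GX9532)/(d_GX4916/d_GX9532)² = 100.0/0.06250 = 1600.
m_GX4916 − m_GX9532 = −2.5 log₁₀(1600) = -8.01.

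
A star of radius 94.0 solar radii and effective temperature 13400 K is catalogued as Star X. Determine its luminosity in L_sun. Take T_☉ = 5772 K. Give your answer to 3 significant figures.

2.57×10^5 L_sun

L/L_☉ = (R/R_☉)² (T/T_☉)⁴ = (94.0)² × (13400/5772)⁴
       = 8836 × (2.322)⁴ = 8836 × 29.05 = 2.567×10^5.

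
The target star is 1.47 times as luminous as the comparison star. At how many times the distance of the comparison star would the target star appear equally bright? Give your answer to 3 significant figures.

Equal flux requires L_t/d_t² = L_c/d_c², so d_t/d_c = √(L_t/L_c)
= √(1.47) = 1.212.

1.21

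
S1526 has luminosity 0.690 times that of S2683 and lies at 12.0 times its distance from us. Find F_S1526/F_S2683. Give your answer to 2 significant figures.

F = L/(4πd²), so F_S1526/F_S2683 = (L_S1526/L_S2683) / (d_S1526/d_S2683)²
= 0.690 / (12.0)² = 0.690 / 144.0 = 0.004792.

0.0048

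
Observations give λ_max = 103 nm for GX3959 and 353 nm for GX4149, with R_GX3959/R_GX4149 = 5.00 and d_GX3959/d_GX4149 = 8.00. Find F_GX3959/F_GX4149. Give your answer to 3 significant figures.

Wien's law: T_GX3959/T_GX4149 = λ_GX4149/λ_GX3959 = 353/103 = 3.427.
L_GX3959/L_GX4149 = (R_GX3959/R_GX4149)²(T_GX3959/T_GX4149)⁴ = (5.00)²(3.427)⁴ = 3449.
F_GX3959/F_GX4149 = (L_GX3959/L_GX4149)/(d_GX3959/d_GX4149)² = 3449/(8.00)² = 53.89.

53.9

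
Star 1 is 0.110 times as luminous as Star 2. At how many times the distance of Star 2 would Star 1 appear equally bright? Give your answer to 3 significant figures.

0.332

Equal flux requires L_1/d_1² = L_2/d_2², so d_1/d_2 = √(L_1/L_2)
= √(0.110) = 0.3317.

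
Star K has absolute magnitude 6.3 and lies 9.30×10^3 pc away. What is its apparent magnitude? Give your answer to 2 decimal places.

21.14

m = M + 5 log₁₀(d/10 pc) = 6.3 + 5 log₁₀(9.30×10^3/10)
  = 6.3 + 5 × 2.968 = 6.3 + 14.84 = 21.14.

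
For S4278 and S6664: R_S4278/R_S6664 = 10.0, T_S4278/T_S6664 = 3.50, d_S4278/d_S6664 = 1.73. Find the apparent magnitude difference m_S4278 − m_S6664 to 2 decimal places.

-9.25

L_S4278/L_S6664 = (10.0)²(3.50)⁴ = 1.501×10^4.
F_S4278/F_S6664 = (L_S4278/L_S6664)/(d_S4278/d_S6664)² = 1.501×10^4/2.993 = 5014.
m_S4278 − m_S6664 = −2.5 log₁₀(5014) = -9.25.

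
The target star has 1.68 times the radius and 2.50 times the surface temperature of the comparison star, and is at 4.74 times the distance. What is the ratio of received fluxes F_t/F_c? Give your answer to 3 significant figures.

L_t/L_c = (R_t/R_c)²(T_t/T_c)⁴ = (1.68)² × (2.50)⁴ = 110.2.
F_t/F_c = (L_t/L_c)/(d_t/d_c)² = 110.2 / (4.74)² = 4.907.

4.91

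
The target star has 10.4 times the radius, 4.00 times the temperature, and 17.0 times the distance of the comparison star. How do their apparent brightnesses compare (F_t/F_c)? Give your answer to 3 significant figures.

95.8

L_t/L_c = (R_t/R_c)²(T_t/T_c)⁴ = (10.4)² × (4.00)⁴ = 2.769×10^4.
F_t/F_c = (L_t/L_c)/(d_t/d_c)² = 2.769×10^4 / (17.0)² = 95.81.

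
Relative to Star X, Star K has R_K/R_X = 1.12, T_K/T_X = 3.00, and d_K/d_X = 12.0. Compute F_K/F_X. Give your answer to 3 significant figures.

L_K/L_X = (R_K/R_X)²(T_K/T_X)⁴ = (1.12)² × (3.00)⁴ = 101.6.
F_K/F_X = (L_K/L_X)/(d_K/d_X)² = 101.6 / (12.0)² = 0.7056.

0.706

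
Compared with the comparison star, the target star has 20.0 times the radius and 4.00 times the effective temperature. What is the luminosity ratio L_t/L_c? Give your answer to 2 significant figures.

1.0×10^5

From the Stefan–Boltzmann law, L ∝ R²T⁴, so
L_t/L_c = (R_t/R_c)² (T_t/T_c)⁴ = (20.0)² × (4.00)⁴ = 400.0 × 256.0 = 1.024×10^5.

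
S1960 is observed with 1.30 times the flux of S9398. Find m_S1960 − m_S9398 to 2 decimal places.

m_S1960 − m_S9398 = −2.5 log₁₀(F_S1960/F_S9398) = −2.5 log₁₀(1.30) = −2.5 × (0.114) = -0.285.

-0.28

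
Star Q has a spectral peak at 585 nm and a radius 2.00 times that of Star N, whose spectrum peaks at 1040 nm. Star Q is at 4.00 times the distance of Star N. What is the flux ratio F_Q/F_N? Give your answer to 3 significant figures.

Wien's law: T_Q/T_N = λ_N/λ_Q = 1040/585 = 1.778.
L_Q/L_N = (R_Q/R_N)²(T_Q/T_N)⁴ = (2.00)²(1.778)⁴ = 39.95.
F_Q/F_N = (L_Q/L_N)/(d_Q/d_N)² = 39.95/(4.00)² = 2.497.

2.50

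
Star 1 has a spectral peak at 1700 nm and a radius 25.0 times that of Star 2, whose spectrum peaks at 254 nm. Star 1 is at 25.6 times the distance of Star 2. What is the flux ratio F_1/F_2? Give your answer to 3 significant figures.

Wien's law: T_1/T_2 = λ_2/λ_1 = 254/1700 = 0.1494.
L_1/L_2 = (R_1/R_2)²(T_1/T_2)⁴ = (25.0)²(0.1494)⁴ = 0.3115.
F_1/F_2 = (L_1/L_2)/(d_1/d_2)² = 0.3115/(25.6)² = 4.753×10^-4.

4.75×10^-4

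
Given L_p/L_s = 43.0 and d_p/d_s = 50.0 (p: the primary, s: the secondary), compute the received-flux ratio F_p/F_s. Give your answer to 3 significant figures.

F = L/(4πd²), so F_p/F_s = (L_p/L_s) / (d_p/d_s)²
= 43.0 / (50.0)² = 43.0 / 2500 = 0.01720.

0.0172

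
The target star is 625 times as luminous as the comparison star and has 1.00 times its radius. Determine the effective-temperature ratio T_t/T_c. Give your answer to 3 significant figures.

L ∝ R²T⁴ gives T ∝ (L/R²)^(1/4), so
T_t/T_c = (625 / 1.00²)^(1/4) = (625.0)^(1/4) = 5.000.

5.00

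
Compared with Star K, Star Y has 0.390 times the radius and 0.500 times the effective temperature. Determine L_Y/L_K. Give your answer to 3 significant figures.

0.00951

From the Stefan–Boltzmann law, L ∝ R²T⁴, so
L_Y/L_K = (R_Y/R_K)² (T_Y/T_K)⁴ = (0.390)² × (0.500)⁴ = 0.1521 × 0.06250 = 0.009506.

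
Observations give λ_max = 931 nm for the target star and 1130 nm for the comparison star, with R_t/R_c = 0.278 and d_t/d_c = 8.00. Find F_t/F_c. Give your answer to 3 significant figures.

Wien's law: T_t/T_c = λ_c/λ_t = 1130/931 = 1.214.
L_t/L_c = (R_t/R_c)²(T_t/T_c)⁴ = (0.278)²(1.214)⁴ = 0.1677.
F_t/F_c = (L_t/L_c)/(d_t/d_c)² = 0.1677/(8.00)² = 0.002621.

0.00262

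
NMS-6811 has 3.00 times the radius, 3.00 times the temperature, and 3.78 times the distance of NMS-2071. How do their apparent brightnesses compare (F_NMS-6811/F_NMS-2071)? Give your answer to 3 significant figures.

51.0

L_NMS-6811/L_NMS-2071 = (R_NMS-6811/R_NMS-2071)²(T_NMS-6811/T_NMS-2071)⁴ = (3.00)² × (3.00)⁴ = 729.0.
F_NMS-6811/F_NMS-2071 = (L_NMS-6811/L_NMS-2071)/(d_NMS-6811/d_NMS-2071)² = 729.0 / (3.78)² = 51.02.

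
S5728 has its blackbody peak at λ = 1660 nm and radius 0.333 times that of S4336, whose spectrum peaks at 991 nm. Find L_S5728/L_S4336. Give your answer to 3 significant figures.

Wien's law gives T ∝ 1/λ_max, so T_S5728/T_S4336 = λ_S4336/λ_S5728 = 991/1660 = 0.5970.
Then L ∝ R²T⁴ gives L_S5728/L_S4336 = (0.333)² × (0.5970)⁴ = 0.1109 × 0.1270 = 0.01408.

0.0141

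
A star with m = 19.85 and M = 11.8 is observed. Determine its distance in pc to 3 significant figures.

407 pc

m − M = 5 log₁₀(d/10 pc)
19.85 − (11.8) = 8.05 = 5 log₁₀(d/10)
d = 10 × 10^(8.05/5) = 10 × 10^1.610 = 407.4 pc.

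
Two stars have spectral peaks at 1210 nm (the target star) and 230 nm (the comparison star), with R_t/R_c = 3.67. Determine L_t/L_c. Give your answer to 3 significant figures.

Wien's law gives T ∝ 1/λ_max, so T_t/T_c = λ_c/λ_t = 230/1210 = 0.1901.
Then L ∝ R²T⁴ gives L_t/L_c = (3.67)² × (0.1901)⁴ = 13.47 × 0.001305 = 0.01758.

0.0176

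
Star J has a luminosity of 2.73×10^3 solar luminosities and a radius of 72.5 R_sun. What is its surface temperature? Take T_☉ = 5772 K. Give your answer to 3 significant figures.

4.90×10^3 K

T/T_☉ = (L/L_☉)^(1/4) / (R/R_☉)^(1/2)
T = 5772 × (2.73×10^3)^(1/4) / √(72.5) = 5772 × 7.228 / 8.515 = 4900 K.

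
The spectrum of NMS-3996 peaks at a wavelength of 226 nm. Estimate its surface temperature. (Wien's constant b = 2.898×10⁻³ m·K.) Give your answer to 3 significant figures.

T = b/λ_max = 2.898×10⁻³ / (226×10⁻⁹) = 1.282×10^4 K.

1.28×10^4 K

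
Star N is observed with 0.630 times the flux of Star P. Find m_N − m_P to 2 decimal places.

0.50

m_N − m_P = −2.5 log₁₀(F_N/F_P) = −2.5 log₁₀(0.630) = −2.5 × (-0.201) = 0.502.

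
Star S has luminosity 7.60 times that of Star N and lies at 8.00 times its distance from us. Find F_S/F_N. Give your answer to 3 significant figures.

F = L/(4πd²), so F_S/F_N = (L_S/L_N) / (d_S/d_N)²
= 7.60 / (8.00)² = 7.60 / 64.00 = 0.1187.

0.119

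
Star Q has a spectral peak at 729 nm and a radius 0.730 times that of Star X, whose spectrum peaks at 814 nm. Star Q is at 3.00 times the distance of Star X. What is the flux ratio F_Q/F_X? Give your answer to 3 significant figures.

0.0920

Wien's law: T_Q/T_X = λ_X/λ_Q = 814/729 = 1.117.
L_Q/L_X = (R_Q/R_X)²(T_Q/T_X)⁴ = (0.730)²(1.117)⁴ = 0.8284.
F_Q/F_X = (L_Q/L_X)/(d_Q/d_X)² = 0.8284/(3.00)² = 0.09204.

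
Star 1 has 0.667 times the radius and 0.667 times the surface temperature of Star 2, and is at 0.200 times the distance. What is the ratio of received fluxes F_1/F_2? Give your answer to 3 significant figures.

2.20

L_1/L_2 = (R_1/R_2)²(T_1/T_2)⁴ = (0.667)² × (0.667)⁴ = 0.08806.
F_1/F_2 = (L_1/L_2)/(d_1/d_2)² = 0.08806 / (0.200)² = 2.201.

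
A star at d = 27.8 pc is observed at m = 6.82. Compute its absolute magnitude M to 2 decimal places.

M = m − 5 log₁₀(d/10 pc) = 6.82 − 5 log₁₀(27.8/10)
  = 6.82 − 5 × 0.444 = 6.82 − 2.22 = 4.60.

4.60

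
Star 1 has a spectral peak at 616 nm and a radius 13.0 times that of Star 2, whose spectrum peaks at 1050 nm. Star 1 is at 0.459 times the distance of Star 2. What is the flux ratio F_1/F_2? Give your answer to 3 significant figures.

Wien's law: T_1/T_2 = λ_2/λ_1 = 1050/616 = 1.705.
L_1/L_2 = (R_1/R_2)²(T_1/T_2)⁴ = (13.0)²(1.705)⁴ = 1427.
F_1/F_2 = (L_1/L_2)/(d_1/d_2)² = 1427/(0.459)² = 6772.

6.77×10^3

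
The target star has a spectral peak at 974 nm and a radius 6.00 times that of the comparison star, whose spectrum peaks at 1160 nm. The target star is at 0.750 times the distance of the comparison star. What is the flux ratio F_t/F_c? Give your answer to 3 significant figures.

129

Wien's law: T_t/T_c = λ_c/λ_t = 1160/974 = 1.191.
L_t/L_c = (R_t/R_c)²(T_t/T_c)⁴ = (6.00)²(1.191)⁴ = 72.43.
F_t/F_c = (L_t/L_c)/(d_t/d_c)² = 72.43/(0.750)² = 128.8.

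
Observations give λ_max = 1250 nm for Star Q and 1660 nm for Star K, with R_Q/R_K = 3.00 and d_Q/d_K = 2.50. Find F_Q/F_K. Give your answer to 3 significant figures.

Wien's law: T_Q/T_K = λ_K/λ_Q = 1660/1250 = 1.328.
L_Q/L_K = (R_Q/R_K)²(T_Q/T_K)⁴ = (3.00)²(1.328)⁴ = 27.99.
F_Q/F_K = (L_Q/L_K)/(d_Q/d_K)² = 27.99/(2.50)² = 4.479.

4.48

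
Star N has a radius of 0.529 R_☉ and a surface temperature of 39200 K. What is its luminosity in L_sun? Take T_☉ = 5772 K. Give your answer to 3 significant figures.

595 L_sun

L/L_☉ = (R/R_☉)² (T/T_☉)⁴ = (0.529)² × (39200/5772)⁴
       = 0.2798 × (6.791)⁴ = 0.2798 × 2127 = 595.3.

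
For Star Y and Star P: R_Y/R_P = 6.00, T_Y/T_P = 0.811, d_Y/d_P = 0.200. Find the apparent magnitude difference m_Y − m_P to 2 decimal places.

L_Y/L_P = (6.00)²(0.811)⁴ = 15.57.
F_Y/F_P = (L_Y/L_P)/(d_Y/d_P)² = 15.57/0.04000 = 389.3.
m_Y − m_P = −2.5 log₁₀(389.3) = -6.48.

-6.48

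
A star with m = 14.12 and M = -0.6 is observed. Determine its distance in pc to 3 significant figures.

m − M = 5 log₁₀(d/10 pc)
14.12 − (-0.6) = 14.72 = 5 log₁₀(d/10)
d = 10 × 10^(14.72/5) = 10 × 10^2.944 = 8790 pc.

8.79×10^3 pc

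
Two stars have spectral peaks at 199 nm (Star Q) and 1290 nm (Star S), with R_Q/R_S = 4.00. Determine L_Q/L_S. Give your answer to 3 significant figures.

2.83×10^4

Wien's law gives T ∝ 1/λ_max, so T_Q/T_S = λ_S/λ_Q = 1290/199 = 6.482.
Then L ∝ R²T⁴ gives L_Q/L_S = (4.00)² × (6.482)⁴ = 16.00 × 1766 = 2.825×10^4.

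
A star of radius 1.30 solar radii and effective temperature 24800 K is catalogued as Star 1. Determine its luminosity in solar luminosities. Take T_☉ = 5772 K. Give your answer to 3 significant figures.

L/L_☉ = (R/R_☉)² (T/T_☉)⁴ = (1.30)² × (24800/5772)⁴
       = 1.690 × (4.297)⁴ = 1.690 × 340.8 = 576.0.

576 solar luminosities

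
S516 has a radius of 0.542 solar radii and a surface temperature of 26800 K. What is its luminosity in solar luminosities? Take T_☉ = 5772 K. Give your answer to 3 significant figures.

L/L_☉ = (R/R_☉)² (T/T_☉)⁴ = (0.542)² × (26800/5772)⁴
       = 0.2938 × (4.643)⁴ = 0.2938 × 464.8 = 136.5.

137 solar luminosities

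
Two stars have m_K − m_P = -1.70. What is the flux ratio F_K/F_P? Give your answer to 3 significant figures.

F_K/F_P = 10^(−(m_K − m_P)/2.5) = 10^(1.70/2.5) = 10^0.680 = 4.786.

4.79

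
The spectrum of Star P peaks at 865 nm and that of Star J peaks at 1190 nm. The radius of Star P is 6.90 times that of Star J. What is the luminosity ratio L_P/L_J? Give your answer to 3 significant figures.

Wien's law gives T ∝ 1/λ_max, so T_P/T_J = λ_J/λ_P = 1190/865 = 1.376.
Then L ∝ R²T⁴ gives L_P/L_J = (6.90)² × (1.376)⁴ = 47.61 × 3.582 = 170.5.

171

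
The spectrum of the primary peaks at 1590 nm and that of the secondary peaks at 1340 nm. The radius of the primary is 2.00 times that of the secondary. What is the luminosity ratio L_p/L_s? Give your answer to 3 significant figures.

Wien's law gives T ∝ 1/λ_max, so T_p/T_s = λ_s/λ_p = 1340/1590 = 0.8428.
Then L ∝ R²T⁴ gives L_p/L_s = (2.00)² × (0.8428)⁴ = 4.000 × 0.5045 = 2.018.

2.02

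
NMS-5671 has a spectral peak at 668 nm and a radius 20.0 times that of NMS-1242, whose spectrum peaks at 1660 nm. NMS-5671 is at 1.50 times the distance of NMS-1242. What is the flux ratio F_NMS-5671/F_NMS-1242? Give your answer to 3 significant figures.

6.78×10^3

Wien's law: T_NMS-5671/T_NMS-1242 = λ_NMS-1242/λ_NMS-5671 = 1660/668 = 2.485.
L_NMS-5671/L_NMS-1242 = (R_NMS-5671/R_NMS-1242)²(T_NMS-5671/T_NMS-1242)⁴ = (20.0)²(2.485)⁴ = 1.525×10^4.
F_NMS-5671/F_NMS-1242 = (L_NMS-5671/L_NMS-1242)/(d_NMS-5671/d_NMS-1242)² = 1.525×10^4/(1.50)² = 6780.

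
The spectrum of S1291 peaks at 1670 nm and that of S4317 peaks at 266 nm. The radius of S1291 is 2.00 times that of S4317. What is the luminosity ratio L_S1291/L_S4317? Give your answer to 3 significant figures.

0.00257

Wien's law gives T ∝ 1/λ_max, so T_S1291/T_S4317 = λ_S4317/λ_S1291 = 266/1670 = 0.1593.
Then L ∝ R²T⁴ gives L_S1291/L_S4317 = (2.00)² × (0.1593)⁴ = 4.000 × 6.437×10^-4 = 0.002575.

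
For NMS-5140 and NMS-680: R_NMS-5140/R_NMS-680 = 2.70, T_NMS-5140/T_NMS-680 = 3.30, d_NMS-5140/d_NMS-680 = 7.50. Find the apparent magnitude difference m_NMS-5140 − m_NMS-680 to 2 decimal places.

-2.97

L_NMS-5140/L_NMS-680 = (2.70)²(3.30)⁴ = 864.5.
F_NMS-5140/F_NMS-680 = (L_NMS-5140/L_NMS-680)/(d_NMS-5140/d_NMS-680)² = 864.5/56.25 = 15.37.
m_NMS-5140 − m_NMS-680 = −2.5 log₁₀(15.37) = -2.97.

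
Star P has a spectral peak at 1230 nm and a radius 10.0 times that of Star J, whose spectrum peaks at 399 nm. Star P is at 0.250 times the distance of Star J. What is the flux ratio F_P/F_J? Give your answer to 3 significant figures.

17.7

Wien's law: T_P/T_J = λ_J/λ_P = 399/1230 = 0.3244.
L_P/L_J = (R_P/R_J)²(T_P/T_J)⁴ = (10.0)²(0.3244)⁴ = 1.107.
F_P/F_J = (L_P/L_J)/(d_P/d_J)² = 1.107/(0.250)² = 17.72.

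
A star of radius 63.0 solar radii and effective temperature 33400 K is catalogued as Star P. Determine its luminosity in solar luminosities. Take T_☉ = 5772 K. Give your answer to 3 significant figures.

4.45×10^6 solar luminosities

L/L_☉ = (R/R_☉)² (T/T_☉)⁴ = (63.0)² × (33400/5772)⁴
       = 3969 × (5.787)⁴ = 3969 × 1121 = 4.450×10^6.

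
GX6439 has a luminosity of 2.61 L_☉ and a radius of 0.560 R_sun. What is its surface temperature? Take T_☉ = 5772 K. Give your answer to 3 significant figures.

T/T_☉ = (L/L_☉)^(1/4) / (R/R_☉)^(1/2)
T = 5772 × (2.61)^(1/4) / √(0.560) = 5772 × 1.271 / 0.7483 = 9804 K.

9.80×10^3 K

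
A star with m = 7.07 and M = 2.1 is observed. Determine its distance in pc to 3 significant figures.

98.6 pc

m − M = 5 log₁₀(d/10 pc)
7.07 − (2.1) = 4.97 = 5 log₁₀(d/10)
d = 10 × 10^(4.97/5) = 10 × 10^0.994 = 98.63 pc.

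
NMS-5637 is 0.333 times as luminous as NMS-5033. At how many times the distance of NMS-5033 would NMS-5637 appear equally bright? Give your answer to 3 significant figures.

Equal flux requires L_NMS-5637/d_NMS-5637² = L_NMS-5033/d_NMS-5033², so d_NMS-5637/d_NMS-5033 = √(L_NMS-5637/L_NMS-5033)
= √(0.333) = 0.5771.

0.577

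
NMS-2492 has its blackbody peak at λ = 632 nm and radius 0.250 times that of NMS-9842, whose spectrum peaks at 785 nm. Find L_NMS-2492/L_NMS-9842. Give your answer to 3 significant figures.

Wien's law gives T ∝ 1/λ_max, so T_NMS-2492/T_NMS-9842 = λ_NMS-9842/λ_NMS-2492 = 785/632 = 1.242.
Then L ∝ R²T⁴ gives L_NMS-2492/L_NMS-9842 = (0.250)² × (1.242)⁴ = 0.06250 × 2.380 = 0.1488.

0.149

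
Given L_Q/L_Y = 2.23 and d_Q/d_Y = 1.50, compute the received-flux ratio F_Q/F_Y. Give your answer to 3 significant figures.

0.991

F = L/(4πd²), so F_Q/F_Y = (L_Q/L_Y) / (d_Q/d_Y)²
= 2.23 / (1.50)² = 2.23 / 2.250 = 0.9911.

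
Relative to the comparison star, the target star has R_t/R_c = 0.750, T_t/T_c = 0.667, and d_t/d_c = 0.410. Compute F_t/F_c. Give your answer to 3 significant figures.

L_t/L_c = (R_t/R_c)²(T_t/T_c)⁴ = (0.750)² × (0.667)⁴ = 0.1113.
F_t/F_c = (L_t/L_c)/(d_t/d_c)² = 0.1113 / (0.410)² = 0.6623.

0.662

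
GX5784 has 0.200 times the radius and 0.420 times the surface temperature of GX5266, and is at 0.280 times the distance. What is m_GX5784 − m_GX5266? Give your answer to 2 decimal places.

4.50

L_GX5784/L_GX5266 = (0.200)²(0.420)⁴ = 0.001245.
F_GX5784/F_GX5266 = (L_GX5784/L_GX5266)/(d_GX5784/d_GX5266)² = 0.001245/0.07840 = 0.01588.
m_GX5784 − m_GX5266 = −2.5 log₁₀(0.01588) = 4.50.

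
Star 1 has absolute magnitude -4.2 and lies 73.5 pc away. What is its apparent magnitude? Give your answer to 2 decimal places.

0.13

m = M + 5 log₁₀(d/10 pc) = -4.2 + 5 log₁₀(73.5/10)
  = -4.2 + 5 × 0.866 = -4.2 + 4.33 = 0.13.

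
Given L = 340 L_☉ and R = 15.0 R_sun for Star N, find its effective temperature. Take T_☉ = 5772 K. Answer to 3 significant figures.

6.40×10^3 K

T/T_☉ = (L/L_☉)^(1/4) / (R/R_☉)^(1/2)
T = 5772 × (340)^(1/4) / √(15.0) = 5772 × 4.294 / 3.873 = 6400 K.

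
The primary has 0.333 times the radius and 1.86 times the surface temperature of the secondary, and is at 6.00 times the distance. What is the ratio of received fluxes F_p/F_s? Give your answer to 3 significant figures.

L_p/L_s = (R_p/R_s)²(T_p/T_s)⁴ = (0.333)² × (1.86)⁴ = 1.327.
F_p/F_s = (L_p/L_s)/(d_p/d_s)² = 1.327 / (6.00)² = 0.03687.

0.0369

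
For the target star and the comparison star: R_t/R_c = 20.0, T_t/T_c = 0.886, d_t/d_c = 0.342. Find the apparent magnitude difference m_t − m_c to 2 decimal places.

-8.31

L_t/L_c = (20.0)²(0.886)⁴ = 246.5.
F_t/F_c = (L_t/L_c)/(d_t/d_c)² = 246.5/0.1170 = 2107.
m_t − m_c = −2.5 log₁₀(2107) = -8.31.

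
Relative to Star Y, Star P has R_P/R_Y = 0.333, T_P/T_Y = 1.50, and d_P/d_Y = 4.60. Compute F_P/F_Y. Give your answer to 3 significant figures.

0.0265

L_P/L_Y = (R_P/R_Y)²(T_P/T_Y)⁴ = (0.333)² × (1.50)⁴ = 0.5614.
F_P/F_Y = (L_P/L_Y)/(d_P/d_Y)² = 0.5614 / (4.60)² = 0.02653.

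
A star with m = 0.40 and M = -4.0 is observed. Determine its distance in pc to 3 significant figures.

m − M = 5 log₁₀(d/10 pc)
0.40 − (-4.0) = 4.40 = 5 log₁₀(d/10)
d = 10 × 10^(4.40/5) = 10 × 10^0.880 = 75.86 pc.

75.9 pc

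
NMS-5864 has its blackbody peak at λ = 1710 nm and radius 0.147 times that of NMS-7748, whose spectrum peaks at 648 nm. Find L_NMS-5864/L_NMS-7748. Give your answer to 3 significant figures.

Wien's law gives T ∝ 1/λ_max, so T_NMS-5864/T_NMS-7748 = λ_NMS-7748/λ_NMS-5864 = 648/1710 = 0.3789.
Then L ∝ R²T⁴ gives L_NMS-5864/L_NMS-7748 = (0.147)² × (0.3789)⁴ = 0.02161 × 0.02062 = 4.456×10^-4.

4.46×10^-4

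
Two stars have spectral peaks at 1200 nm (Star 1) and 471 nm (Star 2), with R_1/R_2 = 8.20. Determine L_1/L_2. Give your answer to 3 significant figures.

1.60

Wien's law gives T ∝ 1/λ_max, so T_1/T_2 = λ_2/λ_1 = 471/1200 = 0.3925.
Then L ∝ R²T⁴ gives L_1/L_2 = (8.20)² × (0.3925)⁴ = 67.24 × 0.02373 = 1.596.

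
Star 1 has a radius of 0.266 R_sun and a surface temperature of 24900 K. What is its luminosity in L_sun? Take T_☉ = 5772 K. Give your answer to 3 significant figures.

24.5 L_sun

L/L_☉ = (R/R_☉)² (T/T_☉)⁴ = (0.266)² × (24900/5772)⁴
       = 0.07076 × (4.314)⁴ = 0.07076 × 346.3 = 24.51.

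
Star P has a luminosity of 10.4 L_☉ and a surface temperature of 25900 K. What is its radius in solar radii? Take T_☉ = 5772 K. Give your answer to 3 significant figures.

R/R_☉ = √(L/L_☉) / (T/T_☉)² = √(10.4) / (4.487)²
       = 3.225 / 20.13 = 0.1602.

0.160 solar radii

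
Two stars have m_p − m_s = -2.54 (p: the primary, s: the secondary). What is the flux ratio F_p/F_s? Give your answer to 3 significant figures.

10.4

F_p/F_s = 10^(−(m_p − m_s)/2.5) = 10^(2.54/2.5) = 10^1.016 = 10.38.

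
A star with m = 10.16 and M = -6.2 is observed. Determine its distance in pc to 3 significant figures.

1.87×10^4 pc

m − M = 5 log₁₀(d/10 pc)
10.16 − (-6.2) = 16.36 = 5 log₁₀(d/10)
d = 10 × 10^(16.36/5) = 10 × 10^3.272 = 1.871×10^4 pc.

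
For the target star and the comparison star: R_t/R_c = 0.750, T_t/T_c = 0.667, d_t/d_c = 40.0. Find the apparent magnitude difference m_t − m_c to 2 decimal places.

10.39

L_t/L_c = (0.750)²(0.667)⁴ = 0.1113.
F_t/F_c = (L_t/L_c)/(d_t/d_c)² = 0.1113/1600 = 6.958×10^-5.
m_t − m_c = −2.5 log₁₀(6.958×10^-5) = 10.39.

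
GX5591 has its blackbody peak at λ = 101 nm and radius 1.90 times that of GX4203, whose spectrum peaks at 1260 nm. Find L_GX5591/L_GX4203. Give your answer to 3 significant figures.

8.74×10^4

Wien's law gives T ∝ 1/λ_max, so T_GX5591/T_GX4203 = λ_GX4203/λ_GX5591 = 1260/101 = 12.48.
Then L ∝ R²T⁴ gives L_GX5591/L_GX4203 = (1.90)² × (12.48)⁴ = 3.610 × 2.422×10^4 = 8.744×10^4.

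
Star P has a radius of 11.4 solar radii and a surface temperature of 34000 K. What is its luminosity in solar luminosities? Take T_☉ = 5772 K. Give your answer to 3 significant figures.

1.56×10^5 solar luminosities

L/L_☉ = (R/R_☉)² (T/T_☉)⁴ = (11.4)² × (34000/5772)⁴
       = 130.0 × (5.891)⁴ = 130.0 × 1204 = 1.565×10^5.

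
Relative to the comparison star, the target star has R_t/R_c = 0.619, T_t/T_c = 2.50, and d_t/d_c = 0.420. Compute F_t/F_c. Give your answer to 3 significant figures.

L_t/L_c = (R_t/R_c)²(T_t/T_c)⁴ = (0.619)² × (2.50)⁴ = 14.97.
F_t/F_c = (L_t/L_c)/(d_t/d_c)² = 14.97 / (0.420)² = 84.85.

84.8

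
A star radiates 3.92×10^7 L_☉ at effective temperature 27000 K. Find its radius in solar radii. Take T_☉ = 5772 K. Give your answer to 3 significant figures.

R/R_☉ = √(L/L_☉) / (T/T_☉)² = √(3.92×10^7) / (4.678)²
       = 6261 / 21.88 = 286.1.

286 solar radii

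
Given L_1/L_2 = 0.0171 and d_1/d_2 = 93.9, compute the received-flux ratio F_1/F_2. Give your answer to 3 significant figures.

1.94×10^-6

F = L/(4πd²), so F_1/F_2 = (L_1/L_2) / (d_1/d_2)²
= 0.0171 / (93.9)² = 0.0171 / 8817 = 1.939×10^-6.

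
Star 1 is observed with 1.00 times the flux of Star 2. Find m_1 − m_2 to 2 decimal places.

m_1 − m_2 = −2.5 log₁₀(F_1/F_2) = −2.5 log₁₀(1.00) = −2.5 × (0.000) = -0.000.

-0.00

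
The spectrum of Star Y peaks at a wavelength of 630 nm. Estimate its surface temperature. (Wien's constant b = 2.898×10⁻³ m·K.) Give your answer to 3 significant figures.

4.60×10^3 K

T = b/λ_max = 2.898×10⁻³ / (630×10⁻⁹) = 4600 K.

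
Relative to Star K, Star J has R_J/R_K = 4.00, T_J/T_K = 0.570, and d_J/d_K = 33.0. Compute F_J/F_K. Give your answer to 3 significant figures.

L_J/L_K = (R_J/R_K)²(T_J/T_K)⁴ = (4.00)² × (0.570)⁴ = 1.689.
F_J/F_K = (L_J/L_K)/(d_J/d_K)² = 1.689 / (33.0)² = 0.001551.

0.00155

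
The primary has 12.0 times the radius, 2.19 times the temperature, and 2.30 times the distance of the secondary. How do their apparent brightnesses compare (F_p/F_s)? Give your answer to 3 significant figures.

L_p/L_s = (R_p/R_s)²(T_p/T_s)⁴ = (12.0)² × (2.19)⁴ = 3312.
F_p/F_s = (L_p/L_s)/(d_p/d_s)² = 3312 / (2.30)² = 626.2.

626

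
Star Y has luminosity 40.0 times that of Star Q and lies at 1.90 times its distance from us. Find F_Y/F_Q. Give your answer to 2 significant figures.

F = L/(4πd²), so F_Y/F_Q = (L_Y/L_Q) / (d_Y/d_Q)²
= 40.0 / (1.90)² = 40.0 / 3.610 = 11.08.

11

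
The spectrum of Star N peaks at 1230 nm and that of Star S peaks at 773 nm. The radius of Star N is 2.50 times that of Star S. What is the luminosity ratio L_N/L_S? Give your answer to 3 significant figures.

Wien's law gives T ∝ 1/λ_max, so T_N/T_S = λ_S/λ_N = 773/1230 = 0.6285.
Then L ∝ R²T⁴ gives L_N/L_S = (2.50)² × (0.6285)⁴ = 6.250 × 0.1560 = 0.9749.

0.975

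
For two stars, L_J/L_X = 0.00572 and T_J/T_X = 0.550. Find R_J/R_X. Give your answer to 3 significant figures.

L ∝ R²T⁴ gives R ∝ √L / T², so
R_J/R_X = √(0.00572) / (0.550)² = 0.07563 / 0.3025 = 0.2500.

0.250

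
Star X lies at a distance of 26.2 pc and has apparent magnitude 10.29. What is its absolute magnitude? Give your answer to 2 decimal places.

M = m − 5 log₁₀(d/10 pc) = 10.29 − 5 log₁₀(26.2/10)
  = 10.29 − 5 × 0.418 = 10.29 − 2.09 = 8.20.

8.20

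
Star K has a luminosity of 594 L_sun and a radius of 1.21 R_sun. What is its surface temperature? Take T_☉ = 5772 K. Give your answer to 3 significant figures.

2.59×10^4 K

T/T_☉ = (L/L_☉)^(1/4) / (R/R_☉)^(1/2)
T = 5772 × (594)^(1/4) / √(1.21) = 5772 × 4.937 / 1.100 = 2.590×10^4 K.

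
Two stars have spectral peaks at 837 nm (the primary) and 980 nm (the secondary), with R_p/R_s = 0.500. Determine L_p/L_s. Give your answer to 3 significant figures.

0.470

Wien's law gives T ∝ 1/λ_max, so T_p/T_s = λ_s/λ_p = 980/837 = 1.171.
Then L ∝ R²T⁴ gives L_p/L_s = (0.500)² × (1.171)⁴ = 0.2500 × 1.879 = 0.4698.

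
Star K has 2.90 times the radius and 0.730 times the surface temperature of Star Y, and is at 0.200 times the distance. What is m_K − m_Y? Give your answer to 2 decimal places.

-4.44

L_K/L_Y = (2.90)²(0.730)⁴ = 2.388.
F_K/F_Y = (L_K/L_Y)/(d_K/d_Y)² = 2.388/0.04000 = 59.71.
m_K − m_Y = −2.5 log₁₀(59.71) = -4.44.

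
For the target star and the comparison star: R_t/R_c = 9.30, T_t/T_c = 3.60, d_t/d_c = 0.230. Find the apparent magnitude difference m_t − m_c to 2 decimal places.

-13.60

L_t/L_c = (9.30)²(3.60)⁴ = 1.453×10^4.
F_t/F_c = (L_t/L_c)/(d_t/d_c)² = 1.453×10^4/0.05290 = 2.746×10^5.
m_t − m_c = −2.5 log₁₀(2.746×10^5) = -13.60.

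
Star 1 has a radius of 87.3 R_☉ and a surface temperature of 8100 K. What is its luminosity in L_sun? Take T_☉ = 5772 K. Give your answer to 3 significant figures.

L/L_☉ = (R/R_☉)² (T/T_☉)⁴ = (87.3)² × (8100/5772)⁴
       = 7621 × (1.403)⁴ = 7621 × 3.878 = 2.956×10^4.

2.96×10^4 L_sun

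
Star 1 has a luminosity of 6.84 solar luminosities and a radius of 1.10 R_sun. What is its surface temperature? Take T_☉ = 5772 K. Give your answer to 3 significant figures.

T/T_☉ = (L/L_☉)^(1/4) / (R/R_☉)^(1/2)
T = 5772 × (6.84)^(1/4) / √(1.10) = 5772 × 1.617 / 1.049 = 8900 K.

8.90×10^3 K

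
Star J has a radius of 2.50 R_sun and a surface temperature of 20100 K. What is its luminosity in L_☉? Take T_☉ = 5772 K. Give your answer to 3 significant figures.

919 L_☉

L/L_☉ = (R/R_☉)² (T/T_☉)⁴ = (2.50)² × (20100/5772)⁴
       = 6.250 × (3.482)⁴ = 6.250 × 147.1 = 919.1.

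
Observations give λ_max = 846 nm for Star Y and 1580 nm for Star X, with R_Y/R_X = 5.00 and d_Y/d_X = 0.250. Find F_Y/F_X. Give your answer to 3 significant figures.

4.87×10^3

Wien's law: T_Y/T_X = λ_X/λ_Y = 1580/846 = 1.868.
L_Y/L_X = (R_Y/R_X)²(T_Y/T_X)⁴ = (5.00)²(1.868)⁴ = 304.1.
F_Y/F_X = (L_Y/L_X)/(d_Y/d_X)² = 304.1/(0.250)² = 4866.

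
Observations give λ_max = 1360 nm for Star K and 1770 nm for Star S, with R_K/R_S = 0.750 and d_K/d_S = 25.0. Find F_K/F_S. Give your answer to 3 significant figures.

Wien's law: T_K/T_S = λ_S/λ_K = 1770/1360 = 1.301.
L_K/L_S = (R_K/R_S)²(T_K/T_S)⁴ = (0.750)²(1.301)⁴ = 1.614.
F_K/F_S = (L_K/L_S)/(d_K/d_S)² = 1.614/(25.0)² = 0.002582.

0.00258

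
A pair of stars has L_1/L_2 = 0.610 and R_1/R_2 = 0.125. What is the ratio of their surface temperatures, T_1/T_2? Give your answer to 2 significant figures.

L ∝ R²T⁴ gives T ∝ (L/R²)^(1/4), so
T_1/T_2 = (0.610 / 0.125²)^(1/4) = (39.04)^(1/4) = 2.500.

2.5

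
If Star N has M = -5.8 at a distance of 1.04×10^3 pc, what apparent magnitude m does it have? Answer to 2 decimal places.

4.29

m = M + 5 log₁₀(d/10 pc) = -5.8 + 5 log₁₀(1.04×10^3/10)
  = -5.8 + 5 × 2.017 = -5.8 + 10.09 = 4.29.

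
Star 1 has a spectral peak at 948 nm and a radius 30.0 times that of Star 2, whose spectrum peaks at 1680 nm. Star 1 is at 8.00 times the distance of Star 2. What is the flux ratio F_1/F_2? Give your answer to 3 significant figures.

139

Wien's law: T_1/T_2 = λ_2/λ_1 = 1680/948 = 1.772.
L_1/L_2 = (R_1/R_2)²(T_1/T_2)⁴ = (30.0)²(1.772)⁴ = 8877.
F_1/F_2 = (L_1/L_2)/(d_1/d_2)² = 8877/(8.00)² = 138.7.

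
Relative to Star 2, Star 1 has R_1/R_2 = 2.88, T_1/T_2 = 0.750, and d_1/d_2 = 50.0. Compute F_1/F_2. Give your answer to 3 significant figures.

0.00105

L_1/L_2 = (R_1/R_2)²(T_1/T_2)⁴ = (2.88)² × (0.750)⁴ = 2.624.
F_1/F_2 = (L_1/L_2)/(d_1/d_2)² = 2.624 / (50.0)² = 0.001050.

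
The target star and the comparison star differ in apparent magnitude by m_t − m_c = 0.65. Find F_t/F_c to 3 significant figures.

F_t/F_c = 10^(−(m_t − m_c)/2.5) = 10^(-0.65/2.5) = 10^-0.260 = 0.5495.

0.550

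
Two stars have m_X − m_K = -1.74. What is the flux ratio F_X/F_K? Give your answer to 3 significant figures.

F_X/F_K = 10^(−(m_X − m_K)/2.5) = 10^(1.74/2.5) = 10^0.696 = 4.966.

4.97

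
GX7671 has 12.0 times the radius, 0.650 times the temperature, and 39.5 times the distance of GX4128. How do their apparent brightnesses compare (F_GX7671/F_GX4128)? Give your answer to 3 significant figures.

0.0165

L_GX7671/L_GX4128 = (R_GX7671/R_GX4128)²(T_GX7671/T_GX4128)⁴ = (12.0)² × (0.650)⁴ = 25.70.
F_GX7671/F_GX4128 = (L_GX7671/L_GX4128)/(d_GX7671/d_GX4128)² = 25.70 / (39.5)² = 0.01647.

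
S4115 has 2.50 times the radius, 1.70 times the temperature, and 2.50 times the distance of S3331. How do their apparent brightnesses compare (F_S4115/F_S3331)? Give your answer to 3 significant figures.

L_S4115/L_S3331 = (R_S4115/R_S3331)²(T_S4115/T_S3331)⁴ = (2.50)² × (1.70)⁴ = 52.20.
F_S4115/F_S3331 = (L_S4115/L_S3331)/(d_S4115/d_S3331)² = 52.20 / (2.50)² = 8.352.

8.35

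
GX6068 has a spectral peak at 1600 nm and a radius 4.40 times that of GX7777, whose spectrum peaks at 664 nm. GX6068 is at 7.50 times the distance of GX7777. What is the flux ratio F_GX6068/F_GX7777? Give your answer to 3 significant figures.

Wien's law: T_GX6068/T_GX7777 = λ_GX7777/λ_GX6068 = 664/1600 = 0.4150.
L_GX6068/L_GX7777 = (R_GX6068/R_GX7777)²(T_GX6068/T_GX7777)⁴ = (4.40)²(0.4150)⁴ = 0.5742.
F_GX6068/F_GX7777 = (L_GX6068/L_GX7777)/(d_GX6068/d_GX7777)² = 0.5742/(7.50)² = 0.01021.

0.0102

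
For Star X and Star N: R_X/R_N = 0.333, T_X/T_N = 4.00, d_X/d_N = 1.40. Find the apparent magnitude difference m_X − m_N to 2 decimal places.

-2.90

L_X/L_N = (0.333)²(4.00)⁴ = 28.39.
F_X/F_N = (L_X/L_N)/(d_X/d_N)² = 28.39/1.960 = 14.48.
m_X − m_N = −2.5 log₁₀(14.48) = -2.90.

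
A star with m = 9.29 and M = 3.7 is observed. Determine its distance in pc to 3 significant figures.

m − M = 5 log₁₀(d/10 pc)
9.29 − (3.7) = 5.59 = 5 log₁₀(d/10)
d = 10 × 10^(5.59/5) = 10 × 10^1.118 = 131.2 pc.

131 pc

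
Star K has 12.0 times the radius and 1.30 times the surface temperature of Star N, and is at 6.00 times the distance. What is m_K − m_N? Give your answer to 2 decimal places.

-2.64

L_K/L_N = (12.0)²(1.30)⁴ = 411.3.
F_K/F_N = (L_K/L_N)/(d_K/d_N)² = 411.3/36.00 = 11.42.
m_K − m_N = −2.5 log₁₀(11.42) = -2.64.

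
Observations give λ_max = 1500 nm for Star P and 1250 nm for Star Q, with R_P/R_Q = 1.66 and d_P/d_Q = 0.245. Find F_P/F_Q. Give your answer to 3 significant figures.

Wien's law: T_P/T_Q = λ_Q/λ_P = 1250/1500 = 0.8333.
L_P/L_Q = (R_P/R_Q)²(T_P/T_Q)⁴ = (1.66)²(0.8333)⁴ = 1.329.
F_P/F_Q = (L_P/L_Q)/(d_P/d_Q)² = 1.329/(0.245)² = 22.14.

22.1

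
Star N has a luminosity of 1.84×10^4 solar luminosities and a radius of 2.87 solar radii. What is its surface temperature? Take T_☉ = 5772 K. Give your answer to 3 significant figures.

T/T_☉ = (L/L_☉)^(1/4) / (R/R_☉)^(1/2)
T = 5772 × (1.84×10^4)^(1/4) / √(2.87) = 5772 × 11.65 / 1.694 = 3.968×10^4 K.

3.97×10^4 K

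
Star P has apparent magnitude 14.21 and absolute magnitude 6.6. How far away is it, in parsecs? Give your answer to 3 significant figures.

333 pc

m − M = 5 log₁₀(d/10 pc)
14.21 − (6.6) = 7.61 = 5 log₁₀(d/10)
d = 10 × 10^(7.61/5) = 10 × 10^1.522 = 332.7 pc.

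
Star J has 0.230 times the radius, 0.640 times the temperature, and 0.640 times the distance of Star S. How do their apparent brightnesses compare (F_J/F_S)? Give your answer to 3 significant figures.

0.0217

L_J/L_S = (R_J/R_S)²(T_J/T_S)⁴ = (0.230)² × (0.640)⁴ = 0.008875.
F_J/F_S = (L_J/L_S)/(d_J/d_S)² = 0.008875 / (0.640)² = 0.02167.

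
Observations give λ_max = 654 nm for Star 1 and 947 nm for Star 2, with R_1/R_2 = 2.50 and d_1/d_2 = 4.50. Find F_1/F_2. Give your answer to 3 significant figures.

Wien's law: T_1/T_2 = λ_2/λ_1 = 947/654 = 1.448.
L_1/L_2 = (R_1/R_2)²(T_1/T_2)⁴ = (2.50)²(1.448)⁴ = 27.48.
F_1/F_2 = (L_1/L_2)/(d_1/d_2)² = 27.48/(4.50)² = 1.357.

1.36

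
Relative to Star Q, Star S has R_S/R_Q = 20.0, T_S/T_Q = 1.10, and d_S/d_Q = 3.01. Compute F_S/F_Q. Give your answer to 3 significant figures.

L_S/L_Q = (R_S/R_Q)²(T_S/T_Q)⁴ = (20.0)² × (1.10)⁴ = 585.6.
F_S/F_Q = (L_S/L_Q)/(d_S/d_Q)² = 585.6 / (3.01)² = 64.64.

64.6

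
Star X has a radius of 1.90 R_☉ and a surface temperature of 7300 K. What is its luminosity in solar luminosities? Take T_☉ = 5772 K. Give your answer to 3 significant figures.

9.24 solar luminosities

L/L_☉ = (R/R_☉)² (T/T_☉)⁴ = (1.90)² × (7300/5772)⁴
       = 3.610 × (1.265)⁴ = 3.610 × 2.559 = 9.236.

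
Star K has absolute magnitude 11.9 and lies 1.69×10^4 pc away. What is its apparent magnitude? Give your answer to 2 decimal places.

m = M + 5 log₁₀(d/10 pc) = 11.9 + 5 log₁₀(1.69×10^4/10)
  = 11.9 + 5 × 3.228 = 11.9 + 16.14 = 28.04.

28.04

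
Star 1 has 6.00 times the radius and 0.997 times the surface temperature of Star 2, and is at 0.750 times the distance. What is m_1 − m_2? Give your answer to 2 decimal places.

L_1/L_2 = (6.00)²(0.997)⁴ = 35.57.
F_1/F_2 = (L_1/L_2)/(d_1/d_2)² = 35.57/0.5625 = 63.24.
m_1 − m_2 = −2.5 log₁₀(63.24) = -4.50.

-4.50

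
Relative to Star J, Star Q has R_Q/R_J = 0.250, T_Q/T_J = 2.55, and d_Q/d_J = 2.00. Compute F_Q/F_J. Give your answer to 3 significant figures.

0.661

L_Q/L_J = (R_Q/R_J)²(T_Q/T_J)⁴ = (0.250)² × (2.55)⁴ = 2.643.
F_Q/F_J = (L_Q/L_J)/(d_Q/d_J)² = 2.643 / (2.00)² = 0.6607.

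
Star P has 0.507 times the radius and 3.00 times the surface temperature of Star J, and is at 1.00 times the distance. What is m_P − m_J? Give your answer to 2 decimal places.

L_P/L_J = (0.507)²(3.00)⁴ = 20.82.
F_P/F_J = (L_P/L_J)/(d_P/d_J)² = 20.82/1.000 = 20.82.
m_P − m_J = −2.5 log₁₀(20.82) = -3.30.

-3.30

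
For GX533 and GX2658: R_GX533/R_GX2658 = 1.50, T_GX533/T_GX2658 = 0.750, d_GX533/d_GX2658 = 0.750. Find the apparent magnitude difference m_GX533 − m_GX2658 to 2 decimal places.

-0.26

L_GX533/L_GX2658 = (1.50)²(0.750)⁴ = 0.7119.
F_GX533/F_GX2658 = (L_GX533/L_GX2658)/(d_GX533/d_GX2658)² = 0.7119/0.5625 = 1.266.
m_GX533 − m_GX2658 = −2.5 log₁₀(1.266) = -0.26.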